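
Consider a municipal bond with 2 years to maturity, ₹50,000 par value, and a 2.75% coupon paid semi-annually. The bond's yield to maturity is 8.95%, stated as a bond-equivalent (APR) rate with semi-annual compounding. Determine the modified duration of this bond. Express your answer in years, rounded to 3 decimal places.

1.873 years

Periodic yield y = 0.04475. First find Macaulay duration:
  t   CF        PV=CF/(1+0.04475)^t    t·PV
  1       687.50       658.0522       658.0522
  2       687.50       629.8657     1,259.7314
  3       687.50       602.8865     1,808.6595
  4    50,687.50    42,545.2767   170,181.1067
  Σ                 44,436.0810   173,907.5498
P = 44,436.0810; Macaulay duration = 173,907.5498 / 44,436.0810 = 3.91366 half-year periods = 1.95683 years.
Modified duration = D_Mac / (1 + y) = 1.95683 / 1.04475 = 1.87301 years.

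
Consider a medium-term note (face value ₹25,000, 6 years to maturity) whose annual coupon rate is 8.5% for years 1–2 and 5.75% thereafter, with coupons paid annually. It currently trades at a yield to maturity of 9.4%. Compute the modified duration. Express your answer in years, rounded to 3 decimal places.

Periodic yield y = 0.094. First find Macaulay duration:
  t   CF        PV=CF/(1+0.094)^t    t·PV
  1     2,125.00     1,942.4132     1,942.4132
  2     2,125.00     1,775.5148     3,551.0295
  3     1,437.50     1,097.8826     3,293.6477
  4     1,437.50     1,003.5490     4,014.1958
  5     1,437.50       917.3208     4,586.6040
  6    26,437.50    15,421.1390    92,526.8342
  Σ                 22,157.8193   109,914.7245
P = 22,157.8193; Macaulay duration = 109,914.7245 / 22,157.8193 = 4.96054 years.
Modified duration = D_Mac / (1 + y) = 4.96054 / 1.094 = 4.53431 years.

4.534 years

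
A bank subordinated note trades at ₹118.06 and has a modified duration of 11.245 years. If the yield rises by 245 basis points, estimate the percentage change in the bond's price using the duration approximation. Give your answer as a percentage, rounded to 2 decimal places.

-27.55%

Duration approximation: ΔP/P ≈ -D_mod · Δy = -11.245 × (+0.0245) = -0.2755025.
As a percentage: -27.55025%.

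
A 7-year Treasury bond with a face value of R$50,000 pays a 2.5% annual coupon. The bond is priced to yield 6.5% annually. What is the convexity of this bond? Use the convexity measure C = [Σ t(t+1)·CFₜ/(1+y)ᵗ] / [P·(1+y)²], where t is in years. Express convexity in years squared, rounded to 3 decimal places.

44.071

With y = 0.065:
  t   CF        PV=CF/(1+0.065)^t    t·PV        t(t+1)·PV
  1     1,250.00     1,173.7089     1,173.7089       2,347.4178
  2     1,250.00     1,102.0741     2,204.1482       6,612.4446
  3     1,250.00     1,034.8114     3,104.4341      12,417.7364
  4     1,250.00       971.6539     3,886.6155      19,433.0773
  5     1,250.00       912.3510     4,561.7552      27,370.5314
  6     1,250.00       856.6676     5,140.0059      35,980.0412
  7    51,250.00    32,979.6935   230,857.8546   1,846,862.8366
  Σ                 39,030.9605   250,928.5224   1,951,024.0853
P = 39,030.9605.
Convexity = Σ t(t+1)·PV / [P·(1+y)²] = 1,951,024.0853 / (39,030.9605 × 1.134225) = 44.07113.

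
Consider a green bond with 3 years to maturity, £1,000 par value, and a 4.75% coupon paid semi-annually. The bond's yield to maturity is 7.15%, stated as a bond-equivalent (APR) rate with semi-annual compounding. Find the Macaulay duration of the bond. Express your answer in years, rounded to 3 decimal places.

2.825 years

Periodic yield y = 0.03575. Discount each cash flow and weight by its period:
  t   CF        PV=CF/(1+0.03575)^t    t·PV
  1        23.75        22.9302        22.9302
  2        23.75        22.1388        44.2776
  3        23.75        21.3746        64.1239
  4        23.75        20.6369        82.5475
  5        23.75        19.9246        99.6228
  6     1,023.75       829.2095     4,975.2569
  Σ                    936.2146     5,288.7590
Price P = Σ PV = 936.2146.
Macaulay duration = Σ(t·PV) / P = 5,288.7590 / 936.2146 = 5.64909 half-year periods.
In years: 5.64909 / 2 = 2.82454 years.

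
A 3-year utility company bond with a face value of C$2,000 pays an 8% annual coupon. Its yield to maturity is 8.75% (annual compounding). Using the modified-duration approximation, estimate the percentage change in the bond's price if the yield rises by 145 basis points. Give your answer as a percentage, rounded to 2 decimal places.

Periodic yield y = 0.0875. Modified duration first:
  t   CF        PV=CF/(1+0.0875)^t    t·PV
  1       160.00       147.1264       147.1264
  2       160.00       135.2887       270.5774
  3     2,160.00     1,679.4457     5,038.3370
  Σ                  1,961.8608     5,456.0407
P = 1,961.8608; D_Mac = 2.78105 yrs; D_mod = 2.78105/(1+0.0875) = 2.55729 yrs.
ΔP/P ≈ -D_mod · Δy = -2.55729 × (+0.0145) = -0.037081 = -3.7081%.

-3.71%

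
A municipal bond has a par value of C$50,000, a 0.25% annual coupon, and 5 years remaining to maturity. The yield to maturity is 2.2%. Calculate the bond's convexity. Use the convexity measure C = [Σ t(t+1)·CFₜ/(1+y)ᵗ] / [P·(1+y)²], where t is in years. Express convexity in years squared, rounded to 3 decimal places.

With y = 0.022:
  t   CF        PV=CF/(1+0.022)^t    t·PV        t(t+1)·PV
  1       125.00       122.3092       122.3092         244.6184
  2       125.00       119.6763       239.3526         718.0579
  3       125.00       117.1001       351.3003       1,405.2014
  4       125.00       114.5794       458.3175       2,291.5874
  5    50,125.00    44,957.2675   224,786.3373   1,348,718.0240
  Σ                 45,430.9325   225,957.6170   1,353,377.4891
P = 45,430.9325.
Convexity = Σ t(t+1)·PV / [P·(1+y)²] = 1,353,377.4891 / (45,430.9325 × 1.044484) = 28.52105.

28.521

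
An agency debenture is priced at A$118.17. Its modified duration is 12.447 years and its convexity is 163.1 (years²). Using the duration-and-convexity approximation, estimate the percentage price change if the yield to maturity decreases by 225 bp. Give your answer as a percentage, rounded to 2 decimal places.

Duration effect: -D_mod·Δy = -12.447 × (-0.0225) = +0.2800575
Convexity effect: ½·C·(Δy)² = 0.5 × 163.1 × (-0.0225)² = +0.0412846875
ΔP/P ≈ +0.2800575 + 0.0412846875 = +0.3213421875
= +32.13421875%.

+32.13%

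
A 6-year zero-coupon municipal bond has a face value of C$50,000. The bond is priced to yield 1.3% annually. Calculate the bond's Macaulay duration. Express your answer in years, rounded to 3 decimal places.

A zero-coupon bond has a single cash flow at maturity, so its Macaulay duration equals its maturity: 6 years.

6.000 years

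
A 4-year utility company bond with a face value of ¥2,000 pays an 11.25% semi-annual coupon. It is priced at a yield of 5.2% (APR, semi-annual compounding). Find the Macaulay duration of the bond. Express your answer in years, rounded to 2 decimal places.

3.40 years

Periodic yield y = 0.026. Discount each cash flow and weight by its period:
  t   CF        PV=CF/(1+0.026)^t    t·PV
  1       112.50       109.6491       109.6491
  2       112.50       106.8705       213.7410
  3       112.50       104.1623       312.4868
  4       112.50       101.5227       406.0907
  5       112.50        98.9500       494.7499
  6       112.50        96.4425       578.6549
  7       112.50        93.9985       657.9896
  8     2,112.50     1,720.3540    13,762.8323
  Σ                  2,431.9496    16,536.1943
Price P = Σ PV = 2,431.9496.
Macaulay duration = Σ(t·PV) / P = 16,536.1943 / 2,431.9496 = 6.79956 half-year periods.
In years: 6.79956 / 2 = 3.39978 years.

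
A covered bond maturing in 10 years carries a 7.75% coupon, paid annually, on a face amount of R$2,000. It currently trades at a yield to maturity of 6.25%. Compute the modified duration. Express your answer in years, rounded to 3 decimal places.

Periodic yield y = 0.0625. First find Macaulay duration:
  t   CF        PV=CF/(1+0.0625)^t    t·PV
  1       155.00       145.8824       145.8824
  2       155.00       137.3010       274.6021
  3       155.00       129.2245       387.6735
  4       155.00       121.6231       486.4923
  5       155.00       114.4688       572.3438
  6       155.00       107.7353       646.4119
  7       155.00       101.3979       709.7856
  8       155.00        95.4334       763.4668
  9       155.00        89.8196       808.3766
  10    2,155.00     1,175.3248    11,753.2477
  Σ                  2,218.2107    16,548.2826
P = 2,218.2107; Macaulay duration = 16,548.2826 / 2,218.2107 = 7.46019 years.
Modified duration = D_Mac / (1 + y) = 7.46019 / 1.0625 = 7.02136 years.

7.021 years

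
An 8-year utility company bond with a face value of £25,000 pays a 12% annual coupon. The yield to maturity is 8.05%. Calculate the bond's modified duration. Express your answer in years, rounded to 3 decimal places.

Periodic yield y = 0.0805. First find Macaulay duration:
  t   CF        PV=CF/(1+0.0805)^t    t·PV
  1     3,000.00     2,776.4924     2,776.4924
  2     3,000.00     2,569.6366     5,139.2732
  3     3,000.00     2,378.1921     7,134.5764
  4     3,000.00     2,201.0108     8,804.0431
  5     3,000.00     2,037.0299    10,185.1494
  6     3,000.00     1,885.2660    11,311.5958
  7     3,000.00     1,744.8089    12,213.6620
  8    28,000.00    15,071.6174   120,572.9394
  Σ                 30,664.0540   178,137.7317
P = 30,664.0540; Macaulay duration = 178,137.7317 / 30,664.0540 = 5.80933 years.
Modified duration = D_Mac / (1 + y) = 5.80933 / 1.0805 = 5.37652 years.

5.377 years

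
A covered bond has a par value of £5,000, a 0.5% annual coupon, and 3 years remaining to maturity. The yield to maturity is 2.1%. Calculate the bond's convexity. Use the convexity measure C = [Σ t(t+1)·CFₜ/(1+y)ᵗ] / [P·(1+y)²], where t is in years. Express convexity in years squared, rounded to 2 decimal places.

11.43

With y = 0.021:
  t   CF        PV=CF/(1+0.021)^t    t·PV        t(t+1)·PV
  1        25.00        24.4858        24.4858          48.9716
  2        25.00        23.9822        47.9643         143.8930
  3     5,025.00     4,721.2700    14,163.8101      56,655.2403
  Σ                  4,769.7380    14,236.2602      56,848.1049
P = 4,769.7380.
Convexity = Σ t(t+1)·PV / [P·(1+y)²] = 56,848.1049 / (4,769.7380 × 1.042441) = 11.43326.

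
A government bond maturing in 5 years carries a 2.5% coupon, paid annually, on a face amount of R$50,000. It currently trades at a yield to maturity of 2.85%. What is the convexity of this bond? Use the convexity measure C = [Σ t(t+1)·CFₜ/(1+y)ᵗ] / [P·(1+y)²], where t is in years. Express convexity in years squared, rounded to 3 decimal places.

26.549

With y = 0.0285:
  t   CF        PV=CF/(1+0.0285)^t    t·PV        t(t+1)·PV
  1     1,250.00     1,215.3622     1,215.3622       2,430.7244
  2     1,250.00     1,181.6842     2,363.3684       7,090.1051
  3     1,250.00     1,148.9394     3,446.8182      13,787.2729
  4     1,250.00     1,117.1020     4,468.4080      22,342.0400
  5    51,250.00    44,532.0194   222,660.0970   1,335,960.5819
  Σ                 49,195.1072   234,154.0537   1,381,610.7242
P = 49,195.1072.
Convexity = Σ t(t+1)·PV / [P·(1+y)²] = 1,381,610.7242 / (49,195.1072 × 1.057812) = 26.54943.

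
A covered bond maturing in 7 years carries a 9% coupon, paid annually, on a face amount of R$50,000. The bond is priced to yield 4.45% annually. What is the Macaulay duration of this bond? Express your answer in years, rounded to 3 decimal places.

5.671 years

Periodic yield y = 0.0445. Discount each cash flow and weight by its year:
  t   CF        PV=CF/(1+0.0445)^t    t·PV
  1     4,500.00     4,308.2815     4,308.2815
  2     4,500.00     4,124.7309     8,249.4619
  3     4,500.00     3,949.0004    11,847.0013
  4     4,500.00     3,780.7568    15,123.0270
  5     4,500.00     3,619.6810    18,098.4048
  6     4,500.00     3,465.4676    20,792.8058
  7    54,500.00    40,182.5406   281,277.7841
  Σ                 63,430.4588   359,696.7664
Price P = Σ PV = 63,430.4588.
Macaulay duration = Σ(t·PV) / P = 359,696.7664 / 63,430.4588 = 5.67073 years.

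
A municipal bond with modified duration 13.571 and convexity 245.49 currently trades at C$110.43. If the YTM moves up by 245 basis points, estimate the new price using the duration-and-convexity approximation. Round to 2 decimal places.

Duration effect: -D_mod·Δy = -13.571 × (+0.0245) = -0.3324895
Convexity effect: ½·C·(Δy)² = 0.5 × 245.49 × (0.0245)² = +0.07367768625
ΔP/P ≈ -0.3324895 + 0.07367768625 = -0.25881181375
New price ≈ 110.43 × (1 - 0.25881181375) = 81.8494114075875.

C$81.85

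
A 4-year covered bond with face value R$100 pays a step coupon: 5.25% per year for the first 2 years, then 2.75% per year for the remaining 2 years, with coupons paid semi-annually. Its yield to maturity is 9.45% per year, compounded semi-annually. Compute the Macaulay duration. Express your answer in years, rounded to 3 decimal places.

3.646 years

Periodic yield y = 0.04725. Discount each cash flow and weight by its period:
  t   CF        PV=CF/(1+0.04725)^t    t·PV
  1        2.625         2.5066         2.5066
  2        2.625         2.3935         4.7869
  3        2.625         2.2855         6.8565
  4        2.625         2.1824         8.7295
  5        1.375         1.0916         5.4578
  6        1.375         1.0423         6.2539
  7        1.375         0.9953         6.9670
  8      101.375        70.0693       560.5546
  Σ                     82.5664       602.1128
Price P = Σ PV = 82.5664.
Macaulay duration = Σ(t·PV) / P = 602.1128 / 82.5664 = 7.29247 half-year periods.
In years: 7.29247 / 2 = 3.64623 years.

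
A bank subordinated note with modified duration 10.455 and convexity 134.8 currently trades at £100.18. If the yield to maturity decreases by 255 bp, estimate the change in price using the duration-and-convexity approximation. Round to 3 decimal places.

Duration effect: -D_mod·Δy = -10.455 × (-0.0255) = +0.2666025
Convexity effect: ½·C·(Δy)² = 0.5 × 134.8 × (-0.0255)² = +0.04382685
ΔP/P ≈ +0.2666025 + 0.04382685 = +0.31042935
ΔP ≈ 100.18 × (+0.31042935) = +31.098812283.

+£31.099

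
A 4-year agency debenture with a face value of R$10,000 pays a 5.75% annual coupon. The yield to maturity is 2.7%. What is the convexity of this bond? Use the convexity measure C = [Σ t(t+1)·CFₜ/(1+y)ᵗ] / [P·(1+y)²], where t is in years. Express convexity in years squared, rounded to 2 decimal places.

With y = 0.027:
  t   CF        PV=CF/(1+0.027)^t    t·PV        t(t+1)·PV
  1       575.00       559.8832       559.8832       1,119.7663
  2       575.00       545.1637     1,090.3275       3,270.9824
  3       575.00       530.8313     1,592.4939       6,369.9755
  4    10,575.00     9,506.0173    38,024.0693     190,120.3466
  Σ                 11,141.8955    41,266.7738     200,881.0708
P = 11,141.8955.
Convexity = Σ t(t+1)·PV / [P·(1+y)²] = 200,881.0708 / (11,141.8955 × 1.054729) = 17.09382.

17.09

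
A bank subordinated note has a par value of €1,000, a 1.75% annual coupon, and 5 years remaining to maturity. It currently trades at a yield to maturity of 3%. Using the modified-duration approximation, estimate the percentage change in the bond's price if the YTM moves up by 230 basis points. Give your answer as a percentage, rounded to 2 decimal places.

Periodic yield y = 0.03. Modified duration first:
  t   CF        PV=CF/(1+0.03)^t    t·PV
  1        17.50        16.9903        16.9903
  2        17.50        16.4954        32.9909
  3        17.50        16.0150        48.0449
  4        17.50        15.5485        62.1941
  5     1,017.50       877.7044     4,388.5222
  Σ                    942.7537     4,548.7424
P = 942.7537; D_Mac = 4.82495 yrs; D_mod = 4.82495/(1+0.03) = 4.68442 yrs.
ΔP/P ≈ -D_mod · Δy = -4.68442 × (+0.023) = -0.107742 = -10.7742%.

-10.77%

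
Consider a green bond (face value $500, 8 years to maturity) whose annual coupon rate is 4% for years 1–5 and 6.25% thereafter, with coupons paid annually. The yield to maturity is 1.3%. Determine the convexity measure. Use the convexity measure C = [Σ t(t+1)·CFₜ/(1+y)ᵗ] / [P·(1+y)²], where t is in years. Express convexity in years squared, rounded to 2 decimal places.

With y = 0.013:
  t   CF        PV=CF/(1+0.013)^t    t·PV        t(t+1)·PV
  1        20.00        19.7433        19.7433          39.4867
  2        20.00        19.4900        38.9799         116.9398
  3        20.00        19.2398        57.7195         230.8782
  4        20.00        18.9929        75.9718         379.8588
  5        20.00        18.7492        93.7460         562.4760
  6        31.25        28.9197       173.5180       1,214.6262
  7        31.25        28.5485       199.8398       1,598.7182
  8       531.25       479.0969     3,832.7754      34,494.9783
  Σ                    632.7804     4,492.2938      38,637.9623
P = 632.7804.
Convexity = Σ t(t+1)·PV / [P·(1+y)²] = 38,637.9623 / (632.7804 × 1.026169) = 59.50347.

59.50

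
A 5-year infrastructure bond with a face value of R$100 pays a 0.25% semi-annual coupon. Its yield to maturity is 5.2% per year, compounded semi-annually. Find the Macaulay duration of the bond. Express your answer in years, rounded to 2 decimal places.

Periodic yield y = 0.026. Discount each cash flow and weight by its period:
  t   CF        PV=CF/(1+0.026)^t    t·PV
  1        0.125         0.1218         0.1218
  2        0.125         0.1187         0.2375
  3        0.125         0.1157         0.3472
  4        0.125         0.1128         0.4512
  5        0.125         0.1099         0.5497
  6        0.125         0.1072         0.6429
  7        0.125         0.1044         0.7311
  8        0.125         0.1018         0.8144
  9        0.125         0.0992         0.8929
  10     100.125        77.4585       774.5847
  Σ                     78.4501       779.3735
Price P = Σ PV = 78.4501.
Macaulay duration = Σ(t·PV) / P = 779.3735 / 78.4501 = 9.93463 half-year periods.
In years: 9.93463 / 2 = 4.96732 years.

4.97 years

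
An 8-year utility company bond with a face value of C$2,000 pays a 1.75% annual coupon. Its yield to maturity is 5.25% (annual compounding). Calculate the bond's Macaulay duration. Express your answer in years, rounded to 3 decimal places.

Periodic yield y = 0.0525. Discount each cash flow and weight by its year:
  t   CF        PV=CF/(1+0.0525)^t    t·PV
  1        35.00        33.2542        33.2542
  2        35.00        31.5954        63.1908
  3        35.00        30.0194        90.0581
  4        35.00        28.5220       114.0879
  5        35.00        27.0993       135.4963
  6        35.00        25.7475       154.4851
  7        35.00        24.4632       171.2424
  8     2,035.00     1,351.4114    10,811.2912
  Σ                  1,552.1123    11,573.1061
Price P = Σ PV = 1,552.1123.
Macaulay duration = Σ(t·PV) / P = 11,573.1061 / 1,552.1123 = 7.45636 years.

7.456 years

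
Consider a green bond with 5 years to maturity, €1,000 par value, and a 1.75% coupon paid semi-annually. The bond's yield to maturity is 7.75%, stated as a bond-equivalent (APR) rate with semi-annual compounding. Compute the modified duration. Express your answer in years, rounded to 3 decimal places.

4.594 years

Periodic yield y = 0.03875. First find Macaulay duration:
  t   CF        PV=CF/(1+0.03875)^t    t·PV
  1         8.75         8.4236         8.4236
  2         8.75         8.1093        16.2187
  3         8.75         7.8068        23.4205
  4         8.75         7.5156        30.0624
  5         8.75         7.2352        36.1762
  6         8.75         6.9653        41.7920
  7         8.75         6.7055        46.9385
  8         8.75         6.4553        51.6428
  9         8.75         6.2145        55.9308
  10    1,008.75       689.7206     6,897.2057
  Σ                    755.1519     7,207.8112
P = 755.1519; Macaulay duration = 7,207.8112 / 755.1519 = 9.54485 half-year periods = 4.77242 years.
Modified duration = D_Mac / (1 + y) = 4.77242 / 1.03875 = 4.59439 years.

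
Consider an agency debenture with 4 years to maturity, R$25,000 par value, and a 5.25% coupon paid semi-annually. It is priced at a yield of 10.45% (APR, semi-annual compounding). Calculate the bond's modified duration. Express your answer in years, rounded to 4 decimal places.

3.4403 years

Periodic yield y = 0.05225. First find Macaulay duration:
  t   CF        PV=CF/(1+0.05225)^t    t·PV
  1       656.25       623.6636       623.6636
  2       656.25       592.6953     1,185.3905
  3       656.25       563.2647     1,689.7940
  4       656.25       535.2955     2,141.1819
  5       656.25       508.7151     2,543.5756
  6       656.25       483.4546     2,900.7277
  7       656.25       459.4484     3,216.1390
  8    25,656.25    17,070.3216   136,562.5729
  Σ                 20,836.8588   150,863.0452
P = 20,836.8588; Macaulay duration = 150,863.0452 / 20,836.8588 = 7.24020 half-year periods = 3.62010 years.
Modified duration = D_Mac / (1 + y) = 3.62010 / 1.05225 = 3.44034 years.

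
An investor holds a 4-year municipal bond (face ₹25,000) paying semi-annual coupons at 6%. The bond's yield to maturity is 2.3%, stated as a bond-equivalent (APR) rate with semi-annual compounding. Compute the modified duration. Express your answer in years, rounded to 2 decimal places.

3.60 years

Periodic yield y = 0.0115. First find Macaulay duration:
  t   CF        PV=CF/(1+0.0115)^t    t·PV
  1       750.00       741.4731       741.4731
  2       750.00       733.0431     1,466.0861
  3       750.00       724.7089     2,174.1267
  4       750.00       716.4695     2,865.8781
  5       750.00       708.3238     3,541.6189
  6       750.00       700.2707     4,201.6241
  7       750.00       692.3091     4,846.1639
  8    25,750.00    23,499.0409   187,992.3269
  Σ                 28,515.6390   207,829.2978
P = 28,515.6390; Macaulay duration = 207,829.2978 / 28,515.6390 = 7.28826 half-year periods = 3.64413 years.
Modified duration = D_Mac / (1 + y) = 3.64413 / 1.0115 = 3.60270 years.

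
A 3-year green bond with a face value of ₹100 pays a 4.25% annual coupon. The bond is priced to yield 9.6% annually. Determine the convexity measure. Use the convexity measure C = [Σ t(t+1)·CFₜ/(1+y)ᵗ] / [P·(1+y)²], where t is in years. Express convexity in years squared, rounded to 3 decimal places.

With y = 0.096:
  t   CF        PV=CF/(1+0.096)^t    t·PV        t(t+1)·PV
  1         4.25         3.8777         3.8777           7.7555
  2         4.25         3.5381         7.0762          21.2285
  3       104.25        79.1853       237.5558         950.2232
  Σ                     86.6011       248.5097         979.2072
P = 86.6011.
Convexity = Σ t(t+1)·PV / [P·(1+y)²] = 979.2072 / (86.6011 × 1.201216) = 9.41305.

9.413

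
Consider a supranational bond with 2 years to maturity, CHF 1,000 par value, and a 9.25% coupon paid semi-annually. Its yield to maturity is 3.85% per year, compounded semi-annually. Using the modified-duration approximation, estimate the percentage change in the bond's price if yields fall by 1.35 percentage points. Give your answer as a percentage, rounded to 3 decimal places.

+2.488%

Periodic yield y = 0.01925. Modified duration first:
  t   CF        PV=CF/(1+0.01925)^t    t·PV
  1        46.25        45.3765        45.3765
  2        46.25        44.5195        89.0390
  3        46.25        43.6787       131.0361
  4     1,046.25       969.4214     3,877.6855
  Σ                  1,102.9961     4,143.1371
P = 1,102.9961; D_Mac = 3.75626 half-year periods = 1.87813 yrs; D_mod = 1.87813/(1+0.01925) = 1.84266 yrs.
ΔP/P ≈ -D_mod · Δy = -1.84266 × (-0.0135) = +0.024876 = +2.4876%.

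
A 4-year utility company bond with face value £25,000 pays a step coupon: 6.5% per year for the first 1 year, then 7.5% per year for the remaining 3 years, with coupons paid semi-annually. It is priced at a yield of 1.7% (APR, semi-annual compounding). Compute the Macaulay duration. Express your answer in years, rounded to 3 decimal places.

Periodic yield y = 0.0085. Discount each cash flow and weight by its period:
  t   CF        PV=CF/(1+0.0085)^t    t·PV
  1       812.50       805.6520       805.6520
  2       812.50       798.8616     1,597.7233
  3       937.50       913.9945     2,741.9834
  4       937.50       906.2910     3,625.1640
  5       937.50       898.6525     4,493.2623
  6       937.50       891.0783     5,346.4697
  7       937.50       883.5680     6,184.9757
  8    25,937.50    24,239.3458   193,914.7661
  Σ                 30,337.4435   218,709.9964
Price P = Σ PV = 30,337.4435.
Macaulay duration = Σ(t·PV) / P = 218,709.9964 / 30,337.4435 = 7.20924 half-year periods.
In years: 7.20924 / 2 = 3.60462 years.

3.605 years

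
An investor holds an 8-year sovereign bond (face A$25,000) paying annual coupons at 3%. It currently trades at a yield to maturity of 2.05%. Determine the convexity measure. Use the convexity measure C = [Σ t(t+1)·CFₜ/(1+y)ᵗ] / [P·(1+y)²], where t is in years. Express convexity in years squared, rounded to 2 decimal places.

60.66

With y = 0.0205:
  t   CF        PV=CF/(1+0.0205)^t    t·PV        t(t+1)·PV
  1       750.00       734.9339       734.9339       1,469.8677
  2       750.00       720.1704     1,440.3407       4,321.0222
  3       750.00       705.7034     2,117.1103       8,468.4413
  4       750.00       691.5271     2,766.1085      13,830.5427
  5       750.00       677.6356     3,388.1780      20,329.0682
  6       750.00       664.0231     3,984.1388      27,888.9716
  7       750.00       650.6841     4,554.7888      36,438.3101
  8    25,750.00    21,891.3811   175,131.0486   1,576,179.4371
  Σ                 26,736.0587   194,116.6476   1,688,925.6609
P = 26,736.0587.
Convexity = Σ t(t+1)·PV / [P·(1+y)²] = 1,688,925.6609 / (26,736.0587 × 1.041420) = 60.65787.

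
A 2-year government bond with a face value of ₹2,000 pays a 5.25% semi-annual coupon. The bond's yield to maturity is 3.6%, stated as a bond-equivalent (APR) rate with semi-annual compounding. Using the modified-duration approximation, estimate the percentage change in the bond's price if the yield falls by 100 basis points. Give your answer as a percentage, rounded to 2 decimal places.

+1.89%

Periodic yield y = 0.018. Modified duration first:
  t   CF        PV=CF/(1+0.018)^t    t·PV
  1        52.50        51.5717        51.5717
  2        52.50        50.6598       101.3197
  3        52.50        49.7641       149.2922
  4     2,052.50     1,911.1380     7,644.5521
  Σ                  2,063.1336     7,946.7357
P = 2,063.1336; D_Mac = 3.85178 half-year periods = 1.92589 yrs; D_mod = 1.92589/(1+0.018) = 1.89184 yrs.
ΔP/P ≈ -D_mod · Δy = -1.89184 × (-0.01) = +0.018918 = +1.8918%.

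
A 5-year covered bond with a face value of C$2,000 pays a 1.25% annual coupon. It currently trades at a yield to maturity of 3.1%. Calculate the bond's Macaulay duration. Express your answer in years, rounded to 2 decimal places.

Periodic yield y = 0.031. Discount each cash flow and weight by its year:
  t   CF        PV=CF/(1+0.031)^t    t·PV
  1        25.00        24.2483        24.2483
  2        25.00        23.5192        47.0384
  3        25.00        22.8120        68.4361
  4        25.00        22.1261        88.5045
  5     2,025.00     1,738.3279     8,691.6395
  Σ                  1,831.0336     8,919.8668
Price P = Σ PV = 1,831.0336.
Macaulay duration = Σ(t·PV) / P = 8,919.8668 / 1,831.0336 = 4.87149 years.

4.87 years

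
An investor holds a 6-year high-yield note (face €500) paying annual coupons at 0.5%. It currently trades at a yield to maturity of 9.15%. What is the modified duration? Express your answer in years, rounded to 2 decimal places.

5.41 years

Periodic yield y = 0.0915. First find Macaulay duration:
  t   CF        PV=CF/(1+0.0915)^t    t·PV
  1         2.50         2.2904         2.2904
  2         2.50         2.0984         4.1968
  3         2.50         1.9225         5.7675
  4         2.50         1.7613         7.0454
  5         2.50         1.6137         8.0685
  6       502.50       297.1622     1,782.9734
  Σ                    306.8486     1,810.3421
P = 306.8486; Macaulay duration = 1,810.3421 / 306.8486 = 5.89979 years.
Modified duration = D_Mac / (1 + y) = 5.89979 / 1.0915 = 5.40521 years.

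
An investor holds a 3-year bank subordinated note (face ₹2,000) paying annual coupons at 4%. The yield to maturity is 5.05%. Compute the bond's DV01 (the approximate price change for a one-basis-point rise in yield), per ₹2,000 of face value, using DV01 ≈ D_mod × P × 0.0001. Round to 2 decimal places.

₹0.53

Periodic yield y = 0.0505.
  t   CF        PV=CF/(1+0.0505)^t    t·PV
  1        80.00        76.1542        76.1542
  2        80.00        72.4933       144.9866
  3     2,080.00     1,794.2178     5,382.6534
  Σ                  1,942.8653     5,603.7943
P = 1,942.8653; D_Mac = 2.88429 yrs; D_mod = 2.74564 yrs.
DV01 ≈ 2.74564 × 1,942.8653 × 0.0001 = 0.533441.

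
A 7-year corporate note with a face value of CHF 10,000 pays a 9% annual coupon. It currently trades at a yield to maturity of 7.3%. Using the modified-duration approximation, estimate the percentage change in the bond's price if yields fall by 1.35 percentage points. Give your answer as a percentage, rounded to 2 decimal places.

+6.99%

Periodic yield y = 0.073. Modified duration first:
  t   CF        PV=CF/(1+0.073)^t    t·PV
  1       900.00       838.7698       838.7698
  2       900.00       781.7053     1,563.4106
  3       900.00       728.5231     2,185.5694
  4       900.00       678.9591     2,715.8365
  5       900.00       632.7671     3,163.8356
  6       900.00       589.7177     3,538.3063
  7    10,900.00     6,656.2319    46,593.6233
  Σ                 10,906.6741    60,599.3515
P = 10,906.6741; D_Mac = 5.55617 yrs; D_mod = 5.55617/(1+0.073) = 5.17817 yrs.
ΔP/P ≈ -D_mod · Δy = -5.17817 × (-0.0135) = +0.069905 = +6.9905%.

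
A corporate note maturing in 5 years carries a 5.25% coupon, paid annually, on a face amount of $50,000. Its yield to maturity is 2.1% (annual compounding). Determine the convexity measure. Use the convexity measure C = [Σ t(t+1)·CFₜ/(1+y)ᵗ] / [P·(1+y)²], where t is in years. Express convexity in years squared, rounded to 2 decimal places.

25.42

With y = 0.021:
  t   CF        PV=CF/(1+0.021)^t    t·PV        t(t+1)·PV
  1     2,625.00     2,571.0088     2,571.0088       5,142.0176
  2     2,625.00     2,518.1281     5,036.2562      15,108.7687
  3     2,625.00     2,466.3351     7,399.0053      29,596.0210
  4     2,625.00     2,415.6073     9,662.4293      48,312.1467
  5    52,625.00    47,431.1220   237,155.6101   1,422,933.6608
  Σ                 57,402.2014   261,824.3098   1,521,092.6149
P = 57,402.2014.
Convexity = Σ t(t+1)·PV / [P·(1+y)²] = 1,521,092.6149 / (57,402.2014 × 1.042441) = 25.42000.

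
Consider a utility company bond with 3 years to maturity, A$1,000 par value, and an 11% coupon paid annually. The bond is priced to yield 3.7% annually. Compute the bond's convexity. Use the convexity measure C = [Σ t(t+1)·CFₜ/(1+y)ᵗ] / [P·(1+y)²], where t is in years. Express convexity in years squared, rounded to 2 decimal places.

9.87

With y = 0.037:
  t   CF        PV=CF/(1+0.037)^t    t·PV        t(t+1)·PV
  1       110.00       106.0752       106.0752         212.1504
  2       110.00       102.2905       204.5809         613.7428
  3     1,110.00       995.3750     2,986.1249      11,944.4995
  Σ                  1,203.7406     3,296.7810      12,770.3927
P = 1,203.7406.
Convexity = Σ t(t+1)·PV / [P·(1+y)²] = 12,770.3927 / (1,203.7406 × 1.075369) = 9.86538.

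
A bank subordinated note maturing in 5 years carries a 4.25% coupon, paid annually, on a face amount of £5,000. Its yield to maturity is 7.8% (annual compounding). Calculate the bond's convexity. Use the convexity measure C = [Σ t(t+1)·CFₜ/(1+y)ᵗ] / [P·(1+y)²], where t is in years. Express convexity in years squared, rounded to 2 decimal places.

With y = 0.078:
  t   CF        PV=CF/(1+0.078)^t    t·PV        t(t+1)·PV
  1       212.50       197.1243       197.1243         394.2486
  2       212.50       182.8611       365.7223       1,097.1668
  3       212.50       169.6300       508.8900       2,035.5600
  4       212.50       157.3562       629.4248       3,147.1242
  5     5,212.50     3,580.5708    17,902.8539     107,417.1235
  Σ                  4,287.5424    19,604.0153     114,091.2231
P = 4,287.5424.
Convexity = Σ t(t+1)·PV / [P·(1+y)²] = 114,091.2231 / (4,287.5424 × 1.162084) = 22.89846.

22.90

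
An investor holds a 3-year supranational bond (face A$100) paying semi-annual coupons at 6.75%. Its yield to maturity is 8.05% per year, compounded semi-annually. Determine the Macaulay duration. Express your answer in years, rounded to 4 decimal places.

Periodic yield y = 0.04025. Discount each cash flow and weight by its period:
  t   CF        PV=CF/(1+0.04025)^t    t·PV
  1        3.375         3.2444         3.2444
  2        3.375         3.1189         6.2378
  3        3.375         2.9982         8.9946
  4        3.375         2.8822        11.5288
  5        3.375         2.7707        13.8534
  6      103.375        81.5810       489.4862
  Σ                     96.5954       533.3451
Price P = Σ PV = 96.5954.
Macaulay duration = Σ(t·PV) / P = 533.3451 / 96.5954 = 5.52143 half-year periods.
In years: 5.52143 / 2 = 2.76072 years.

2.7607 years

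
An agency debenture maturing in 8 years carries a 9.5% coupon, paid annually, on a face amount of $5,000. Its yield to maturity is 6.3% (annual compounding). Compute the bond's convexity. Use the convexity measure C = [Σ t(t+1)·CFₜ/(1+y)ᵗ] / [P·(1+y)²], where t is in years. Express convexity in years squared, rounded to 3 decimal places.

With y = 0.063:
  t   CF        PV=CF/(1+0.063)^t    t·PV        t(t+1)·PV
  1       475.00       446.8485       446.8485         893.6971
  2       475.00       420.3655       840.7310       2,522.1931
  3       475.00       395.4520     1,186.3561       4,745.4244
  4       475.00       372.0151     1,488.0603       7,440.3017
  5       475.00       349.9672     1,749.8358      10,499.0147
  6       475.00       329.2259     1,975.3555      13,827.4887
  7       475.00       309.7139     2,167.9976      17,343.9808
  8     5,475.00     3,358.2885    26,866.3083     241,796.7748
  Σ                  5,981.8767    36,721.4932     299,068.8753
P = 5,981.8767.
Convexity = Σ t(t+1)·PV / [P·(1+y)²] = 299,068.8753 / (5,981.8767 × 1.129969) = 44.24531.

44.245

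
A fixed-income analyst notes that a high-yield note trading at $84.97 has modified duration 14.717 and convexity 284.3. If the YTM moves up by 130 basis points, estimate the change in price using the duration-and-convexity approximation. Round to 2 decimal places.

Duration effect: -D_mod·Δy = -14.717 × (+0.013) = -0.191321
Convexity effect: ½·C·(Δy)² = 0.5 × 284.3 × (0.013)² = +0.02402335
ΔP/P ≈ -0.191321 + 0.02402335 = -0.16729765
ΔP ≈ 84.97 × (-0.16729765) = -14.2152813205.

-$14.22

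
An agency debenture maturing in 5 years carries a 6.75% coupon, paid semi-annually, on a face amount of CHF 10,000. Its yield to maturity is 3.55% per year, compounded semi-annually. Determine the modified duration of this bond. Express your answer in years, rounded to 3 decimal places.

4.302 years

Periodic yield y = 0.01775. First find Macaulay duration:
  t   CF        PV=CF/(1+0.01775)^t    t·PV
  1       337.50       331.6139       331.6139
  2       337.50       325.8304       651.6607
  3       337.50       320.1477       960.4432
  4       337.50       314.5642     1,258.2569
  5       337.50       309.0781     1,545.3905
  6       337.50       303.6876     1,822.1258
  7       337.50       298.3912     2,088.7383
  8       337.50       293.1871     2,345.4970
  9       337.50       288.0738     2,592.6643
  10   10,337.50     8,669.7068    86,697.0683
  Σ                 11,454.2809   100,293.4589
P = 11,454.2809; Macaulay duration = 100,293.4589 / 11,454.2809 = 8.75598 half-year periods = 4.37799 years.
Modified duration = D_Mac / (1 + y) = 4.37799 / 1.01775 = 4.30164 years.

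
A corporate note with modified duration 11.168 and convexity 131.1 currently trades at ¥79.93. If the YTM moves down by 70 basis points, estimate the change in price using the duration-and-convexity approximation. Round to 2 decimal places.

+¥6.51

Duration effect: -D_mod·Δy = -11.168 × (-0.007) = +0.078176
Convexity effect: ½·C·(Δy)² = 0.5 × 131.1 × (-0.007)² = +0.00321195
ΔP/P ≈ +0.078176 + 0.00321195 = +0.08138795
ΔP ≈ 79.93 × (+0.08138795) = +6.5053388435.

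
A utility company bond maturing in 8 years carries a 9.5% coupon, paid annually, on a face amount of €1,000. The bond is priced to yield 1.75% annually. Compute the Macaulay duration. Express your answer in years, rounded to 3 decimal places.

Periodic yield y = 0.0175. Discount each cash flow and weight by its year:
  t   CF        PV=CF/(1+0.0175)^t    t·PV
  1        95.00        93.3661        93.3661
  2        95.00        91.7603       183.5206
  3        95.00        90.1821       270.5463
  4        95.00        88.6311       354.5242
  5        95.00        87.1067       435.5335
  6        95.00        85.6085       513.6512
  7        95.00        84.1362       588.9531
  8     1,095.00       953.1007     7,624.8054
  Σ                  1,573.8916    10,064.9004
Price P = Σ PV = 1,573.8916.
Macaulay duration = Σ(t·PV) / P = 10,064.9004 / 1,573.8916 = 6.39491 years.

6.395 years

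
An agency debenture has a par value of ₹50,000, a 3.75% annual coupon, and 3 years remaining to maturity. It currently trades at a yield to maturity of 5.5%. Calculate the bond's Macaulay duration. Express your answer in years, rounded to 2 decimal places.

2.89 years

Periodic yield y = 0.055. Discount each cash flow and weight by its year:
  t   CF        PV=CF/(1+0.055)^t    t·PV
  1     1,875.00     1,777.2512     1,777.2512
  2     1,875.00     1,684.5983     3,369.1966
  3    51,875.00    44,177.4588   132,532.3765
  Σ                 47,639.3083   137,678.8242
Price P = Σ PV = 47,639.3083.
Macaulay duration = Σ(t·PV) / P = 137,678.8242 / 47,639.3083 = 2.89003 years.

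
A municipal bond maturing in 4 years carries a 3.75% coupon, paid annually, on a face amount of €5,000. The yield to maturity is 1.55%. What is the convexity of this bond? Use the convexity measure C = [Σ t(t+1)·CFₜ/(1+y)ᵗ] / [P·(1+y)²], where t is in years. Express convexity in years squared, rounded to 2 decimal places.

With y = 0.0155:
  t   CF        PV=CF/(1+0.0155)^t    t·PV        t(t+1)·PV
  1       187.50       184.6381       184.6381         369.2762
  2       187.50       181.8199       363.6398       1,090.9194
  3       187.50       179.0447       537.1341       2,148.5365
  4     5,187.50     4,877.9618    19,511.8474      97,559.2369
  Σ                  5,423.4646    20,597.2594     101,167.9690
P = 5,423.4646.
Convexity = Σ t(t+1)·PV / [P·(1+y)²] = 101,167.9690 / (5,423.4646 × 1.031240) = 18.08866.

18.09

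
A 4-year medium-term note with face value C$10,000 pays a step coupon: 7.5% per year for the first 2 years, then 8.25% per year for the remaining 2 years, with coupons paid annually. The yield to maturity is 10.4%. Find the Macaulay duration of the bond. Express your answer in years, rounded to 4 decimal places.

3.5778 years

Periodic yield y = 0.104. Discount each cash flow and weight by its year:
  t   CF        PV=CF/(1+0.104)^t    t·PV
  1       750.00       679.3478       679.3478
  2       750.00       615.3513     1,230.7026
  3       825.00       613.1218     1,839.3653
  4    10,825.00     7,287.0477    29,148.1907
  Σ                  9,194.8686    32,897.6064
Price P = Σ PV = 9,194.8686.
Macaulay duration = Σ(t·PV) / P = 32,897.6064 / 9,194.8686 = 3.57782 years.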